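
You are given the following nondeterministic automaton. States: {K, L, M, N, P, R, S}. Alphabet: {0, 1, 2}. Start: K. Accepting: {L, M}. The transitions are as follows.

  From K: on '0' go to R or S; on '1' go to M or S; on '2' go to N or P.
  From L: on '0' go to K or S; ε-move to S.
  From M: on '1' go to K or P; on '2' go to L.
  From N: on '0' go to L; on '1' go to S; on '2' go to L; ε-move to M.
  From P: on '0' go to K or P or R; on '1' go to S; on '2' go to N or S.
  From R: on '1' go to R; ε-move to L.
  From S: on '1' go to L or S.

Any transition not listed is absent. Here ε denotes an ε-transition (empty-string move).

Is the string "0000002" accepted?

Yes

Start in {K}.
Read '0': {K} → {L, R, S}.
Read '0': {L, R, S} → {K, S}.
Read '0': {K, S} → {L, R, S}.
Read '0': {L, R, S} → {K, S}.
Read '0': {K, S} → {L, R, S}.
Read '0': {L, R, S} → {K, S}.
Read '2': {K, S} → {M, N, P}.
The final set {M, N, P} contains the accepting state M.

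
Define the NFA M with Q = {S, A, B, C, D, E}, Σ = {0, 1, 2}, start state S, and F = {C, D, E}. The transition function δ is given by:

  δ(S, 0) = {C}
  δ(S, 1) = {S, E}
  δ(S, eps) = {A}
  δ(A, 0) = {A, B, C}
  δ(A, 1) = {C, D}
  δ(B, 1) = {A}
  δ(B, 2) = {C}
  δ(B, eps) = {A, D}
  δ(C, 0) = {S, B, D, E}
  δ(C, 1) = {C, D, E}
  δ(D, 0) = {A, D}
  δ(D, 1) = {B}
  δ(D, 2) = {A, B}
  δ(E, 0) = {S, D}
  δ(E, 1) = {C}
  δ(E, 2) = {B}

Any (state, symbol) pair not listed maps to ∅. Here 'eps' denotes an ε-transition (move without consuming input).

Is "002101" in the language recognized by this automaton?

Start: ε-closure({S}) = {S, A}.
Read '0': {S, A} → {A, B, C, D}.
Read '0': {A, B, C, D} → {S, A, B, C, D, E}.
Read '2': {S, A, B, C, D, E} → {A, B, C, D}.
Read '1': {A, B, C, D} → {A, B, C, D, E}.
Read '0': {A, B, C, D, E} → {S, A, B, C, D, E}.
Read '1': {S, A, B, C, D, E} → {S, A, B, C, D, E}.
The final set {S, A, B, C, D, E} contains the accepting states C, D, E.

Yes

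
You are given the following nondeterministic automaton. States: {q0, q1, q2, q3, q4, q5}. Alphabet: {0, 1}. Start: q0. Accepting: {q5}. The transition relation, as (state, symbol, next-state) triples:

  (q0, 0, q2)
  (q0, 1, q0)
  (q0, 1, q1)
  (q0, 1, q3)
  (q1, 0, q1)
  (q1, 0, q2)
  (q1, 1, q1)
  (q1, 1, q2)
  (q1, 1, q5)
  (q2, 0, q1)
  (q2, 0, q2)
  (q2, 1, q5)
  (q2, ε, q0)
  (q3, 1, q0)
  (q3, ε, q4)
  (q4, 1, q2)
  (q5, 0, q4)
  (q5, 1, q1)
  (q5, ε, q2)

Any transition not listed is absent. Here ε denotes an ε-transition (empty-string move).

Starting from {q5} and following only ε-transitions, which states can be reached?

Begin with {q5}.
ε-move q5 → q2; add q2.
ε-move q2 → q0; add q0.

{q0, q2, q5}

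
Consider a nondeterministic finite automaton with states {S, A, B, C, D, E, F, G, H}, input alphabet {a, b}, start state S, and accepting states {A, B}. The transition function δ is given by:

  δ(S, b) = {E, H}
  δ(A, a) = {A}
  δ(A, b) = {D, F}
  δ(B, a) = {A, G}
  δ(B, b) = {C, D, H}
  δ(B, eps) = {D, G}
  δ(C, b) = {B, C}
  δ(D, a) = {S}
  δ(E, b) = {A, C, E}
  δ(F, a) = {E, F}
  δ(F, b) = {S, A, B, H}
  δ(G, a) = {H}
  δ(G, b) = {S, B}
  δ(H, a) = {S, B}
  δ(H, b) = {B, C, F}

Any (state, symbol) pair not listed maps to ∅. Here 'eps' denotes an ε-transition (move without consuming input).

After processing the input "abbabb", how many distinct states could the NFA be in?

Start in {S}.
Read 'a': S→∅; now ∅.
The set is empty and remains empty for the remaining 5 symbols.
That set has 0 states.

0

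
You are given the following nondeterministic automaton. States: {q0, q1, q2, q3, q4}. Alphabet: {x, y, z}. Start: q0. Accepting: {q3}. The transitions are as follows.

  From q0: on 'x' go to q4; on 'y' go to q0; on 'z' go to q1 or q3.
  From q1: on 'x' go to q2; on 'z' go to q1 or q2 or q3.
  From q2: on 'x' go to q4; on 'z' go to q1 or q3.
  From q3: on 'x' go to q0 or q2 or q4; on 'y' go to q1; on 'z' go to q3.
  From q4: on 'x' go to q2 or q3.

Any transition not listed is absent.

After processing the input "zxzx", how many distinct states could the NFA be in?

Start in {q0}.
Read 'z': {q0} → {q1, q3}.
Read 'x': {q1, q3} → {q0, q2, q4}.
Read 'z': {q0, q2, q4} → {q1, q3}.
Read 'x': {q1, q3} → {q0, q2, q4}.
That set has 3 states.

3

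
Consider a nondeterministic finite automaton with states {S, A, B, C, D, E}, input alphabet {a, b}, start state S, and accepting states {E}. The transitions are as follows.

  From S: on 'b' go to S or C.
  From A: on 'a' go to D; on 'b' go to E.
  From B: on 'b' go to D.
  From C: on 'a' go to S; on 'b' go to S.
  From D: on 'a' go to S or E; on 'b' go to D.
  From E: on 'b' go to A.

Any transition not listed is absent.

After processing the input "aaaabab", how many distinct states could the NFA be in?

0

Start in {S}.
Read 'a': {S} → ∅.
The set is empty and remains empty for the remaining 6 symbols.
That set has 0 states.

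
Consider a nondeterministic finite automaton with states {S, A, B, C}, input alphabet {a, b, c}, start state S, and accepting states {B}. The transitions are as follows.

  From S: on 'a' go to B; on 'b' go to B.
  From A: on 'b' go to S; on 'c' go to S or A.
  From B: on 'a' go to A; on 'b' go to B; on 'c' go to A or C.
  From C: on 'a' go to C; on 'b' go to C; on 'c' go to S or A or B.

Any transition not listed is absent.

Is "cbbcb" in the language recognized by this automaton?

No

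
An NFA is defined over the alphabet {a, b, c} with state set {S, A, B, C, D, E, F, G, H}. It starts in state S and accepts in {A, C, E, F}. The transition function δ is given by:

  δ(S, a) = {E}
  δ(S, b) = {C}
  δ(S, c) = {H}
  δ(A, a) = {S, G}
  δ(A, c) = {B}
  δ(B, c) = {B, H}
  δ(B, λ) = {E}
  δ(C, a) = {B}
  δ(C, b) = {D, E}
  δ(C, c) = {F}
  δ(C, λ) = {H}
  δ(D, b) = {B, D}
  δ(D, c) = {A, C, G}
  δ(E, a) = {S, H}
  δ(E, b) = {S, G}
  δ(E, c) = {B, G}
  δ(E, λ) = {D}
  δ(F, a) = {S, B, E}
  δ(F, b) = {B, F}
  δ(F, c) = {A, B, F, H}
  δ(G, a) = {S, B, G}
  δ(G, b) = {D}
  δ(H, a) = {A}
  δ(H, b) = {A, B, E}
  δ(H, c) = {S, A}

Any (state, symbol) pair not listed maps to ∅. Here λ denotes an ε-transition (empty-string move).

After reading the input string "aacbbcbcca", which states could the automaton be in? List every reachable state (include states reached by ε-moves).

Start in {S}.
Read 'a': {S} → {D, E}.
Read 'a': {D, E} → {S, H}.
Read 'c': {S, H} → {S, A, H}.
Read 'b': {S, A, H} → {A, B, C, D, E, H}.
Read 'b': {A, B, C, D, E, H} → {S, A, B, D, E, G}.
Read 'c': {S, A, B, D, E, G} → {A, B, C, D, E, G, H}.
Read 'b': {A, B, C, D, E, G, H} → {S, A, B, D, E, G}.
Read 'c': {S, A, B, D, E, G} → {A, B, C, D, E, G, H}.
Read 'c': {A, B, C, D, E, G, H} → {S, A, B, C, D, E, F, G, H}.
Read 'a': {S, A, B, C, D, E, F, G, H} → {S, A, B, D, E, G, H}.

{S, A, B, D, E, G, H}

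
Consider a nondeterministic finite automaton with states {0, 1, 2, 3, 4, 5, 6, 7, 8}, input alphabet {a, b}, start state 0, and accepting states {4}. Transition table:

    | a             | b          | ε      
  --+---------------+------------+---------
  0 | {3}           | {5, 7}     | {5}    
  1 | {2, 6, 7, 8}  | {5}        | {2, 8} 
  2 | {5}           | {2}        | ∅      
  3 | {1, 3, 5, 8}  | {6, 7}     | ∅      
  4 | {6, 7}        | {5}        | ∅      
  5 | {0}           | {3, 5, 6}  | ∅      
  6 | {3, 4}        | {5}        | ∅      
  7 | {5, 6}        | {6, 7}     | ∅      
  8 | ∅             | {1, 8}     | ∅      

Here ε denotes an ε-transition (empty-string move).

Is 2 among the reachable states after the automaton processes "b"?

Start: ε-closure({0}) = {0, 5}.
Read 'b': 0→{5, 7}, 5→{3, 5, 6}; now {3, 5, 6, 7}.
State 2 is not in {3, 5, 6, 7}.

No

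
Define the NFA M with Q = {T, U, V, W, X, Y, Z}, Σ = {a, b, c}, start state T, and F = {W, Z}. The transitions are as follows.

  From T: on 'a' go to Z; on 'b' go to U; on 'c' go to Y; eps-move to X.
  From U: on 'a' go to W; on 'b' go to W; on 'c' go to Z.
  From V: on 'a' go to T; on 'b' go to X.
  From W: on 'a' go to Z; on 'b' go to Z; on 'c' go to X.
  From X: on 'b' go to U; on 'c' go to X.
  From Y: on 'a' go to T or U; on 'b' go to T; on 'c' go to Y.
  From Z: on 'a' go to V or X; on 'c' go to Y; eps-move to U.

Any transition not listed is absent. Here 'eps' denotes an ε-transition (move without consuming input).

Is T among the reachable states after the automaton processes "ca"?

Yes

Start: ε-closure({T}) = {T, X}.
Read 'c': {T, X} → {X, Y}.
Read 'a': {X, Y} → {T, U, X}.
State T is in {T, U, X}.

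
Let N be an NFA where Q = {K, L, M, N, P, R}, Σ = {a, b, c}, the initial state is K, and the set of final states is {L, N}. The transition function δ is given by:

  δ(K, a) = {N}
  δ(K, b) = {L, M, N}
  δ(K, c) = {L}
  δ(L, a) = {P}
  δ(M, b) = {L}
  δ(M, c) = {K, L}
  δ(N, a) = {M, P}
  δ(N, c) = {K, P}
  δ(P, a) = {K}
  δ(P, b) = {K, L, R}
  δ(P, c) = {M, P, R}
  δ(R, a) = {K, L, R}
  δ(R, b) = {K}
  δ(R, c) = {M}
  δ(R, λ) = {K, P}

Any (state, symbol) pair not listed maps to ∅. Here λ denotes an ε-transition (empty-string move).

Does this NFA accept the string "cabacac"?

Start in {K}.
Read 'c': K→{L}; now {L}.
Read 'a': L→{P}; now {P}.
Read 'b': P→{K, L, R}; union {K, L, R}; ε-closure = {K, L, P, R}.
Read 'a': K→{N}, L→{P}, P→{K}, R→{K, L, R}; now {K, L, N, P, R}.
Read 'c': K→{L}, L→∅, N→{K, P}, P→{M, P, R}, R→{M}; now {K, L, M, P, R}.
Read 'a': K→{N}, L→{P}, M→∅, P→{K}, R→{K, L, R}; now {K, L, N, P, R}.
Read 'c': K→{L}, L→∅, N→{K, P}, P→{M, P, R}, R→{M}; now {K, L, M, P, R}.
The final set {K, L, M, P, R} contains the accepting state L.

Yes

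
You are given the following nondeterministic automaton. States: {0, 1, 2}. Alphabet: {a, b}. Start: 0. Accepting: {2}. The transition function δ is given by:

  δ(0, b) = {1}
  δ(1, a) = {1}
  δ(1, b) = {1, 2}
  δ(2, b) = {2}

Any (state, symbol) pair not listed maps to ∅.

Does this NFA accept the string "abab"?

No

Start in {0}.
Read 'a': {0} → ∅.
The set is empty and remains empty for the remaining 3 symbols.
The final set ∅ contains no accepting state.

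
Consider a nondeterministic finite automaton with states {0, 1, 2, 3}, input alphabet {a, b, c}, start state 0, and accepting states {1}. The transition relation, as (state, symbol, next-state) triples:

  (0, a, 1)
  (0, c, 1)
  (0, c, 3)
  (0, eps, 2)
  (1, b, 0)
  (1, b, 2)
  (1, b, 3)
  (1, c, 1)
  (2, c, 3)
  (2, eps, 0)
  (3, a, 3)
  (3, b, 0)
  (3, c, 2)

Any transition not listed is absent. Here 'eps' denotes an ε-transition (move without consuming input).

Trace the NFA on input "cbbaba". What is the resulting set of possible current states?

{1, 3}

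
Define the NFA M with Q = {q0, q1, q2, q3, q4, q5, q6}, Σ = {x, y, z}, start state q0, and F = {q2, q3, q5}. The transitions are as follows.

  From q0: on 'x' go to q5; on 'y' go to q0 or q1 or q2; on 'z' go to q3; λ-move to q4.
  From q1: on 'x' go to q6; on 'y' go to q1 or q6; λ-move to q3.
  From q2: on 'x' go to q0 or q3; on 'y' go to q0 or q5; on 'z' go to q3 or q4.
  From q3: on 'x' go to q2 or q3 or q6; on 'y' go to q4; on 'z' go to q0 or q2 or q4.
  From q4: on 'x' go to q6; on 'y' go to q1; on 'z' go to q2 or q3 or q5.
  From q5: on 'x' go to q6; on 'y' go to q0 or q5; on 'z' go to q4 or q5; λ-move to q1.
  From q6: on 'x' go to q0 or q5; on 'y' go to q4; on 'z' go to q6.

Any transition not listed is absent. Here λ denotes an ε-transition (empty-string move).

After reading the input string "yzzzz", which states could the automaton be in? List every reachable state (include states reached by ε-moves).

Start: ε-closure({q0}) = {q0, q4}.
Read 'y': q0→{q0, q1, q2}, q4→{q1}; union {q0, q1, q2}; ε-closure = {q0, q1, q2, q3, q4}.
Read 'z': q0→{q3}, q1→∅, q2→{q3, q4}, q3→{q0, q2, q4}, q4→{q2, q3, q5}; union {q0, q2, q3, q4, q5}; ε-closure = {q0, q1, q2, q3, q4, q5}.
Read 'z': q0→{q3}, q1→∅, q2→{q3, q4}, q3→{q0, q2, q4}, q4→{q2, q3, q5}, q5→{q4, q5}; union {q0, q2, q3, q4, q5}; ε-closure = {q0, q1, q2, q3, q4, q5}.
Read 'z': q0→{q3}, q1→∅, q2→{q3, q4}, q3→{q0, q2, q4}, q4→{q2, q3, q5}, q5→{q4, q5}; union {q0, q2, q3, q4, q5}; ε-closure = {q0, q1, q2, q3, q4, q5}.
Read 'z': q0→{q3}, q1→∅, q2→{q3, q4}, q3→{q0, q2, q4}, q4→{q2, q3, q5}, q5→{q4, q5}; union {q0, q2, q3, q4, q5}; ε-closure = {q0, q1, q2, q3, q4, q5}.

{q0, q1, q2, q3, q4, q5}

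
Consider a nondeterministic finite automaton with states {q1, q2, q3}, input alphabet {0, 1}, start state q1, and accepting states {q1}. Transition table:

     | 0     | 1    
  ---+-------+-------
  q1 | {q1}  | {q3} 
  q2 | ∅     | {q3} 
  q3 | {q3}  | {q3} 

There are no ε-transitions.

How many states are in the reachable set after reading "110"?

1

Start in {q1}.
Read '1': {q1} → {q3}.
Read '1': {q3} → {q3}.
Read '0': {q3} → {q3}.
That set has 1 state.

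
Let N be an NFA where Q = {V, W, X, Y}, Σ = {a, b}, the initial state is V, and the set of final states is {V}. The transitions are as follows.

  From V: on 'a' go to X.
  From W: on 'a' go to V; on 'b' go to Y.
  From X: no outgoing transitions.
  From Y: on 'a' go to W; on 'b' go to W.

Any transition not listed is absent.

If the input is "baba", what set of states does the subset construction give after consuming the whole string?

Start in {V}.
Read 'b': V→∅; now ∅.
The set is empty and remains empty for the remaining 3 symbols.

∅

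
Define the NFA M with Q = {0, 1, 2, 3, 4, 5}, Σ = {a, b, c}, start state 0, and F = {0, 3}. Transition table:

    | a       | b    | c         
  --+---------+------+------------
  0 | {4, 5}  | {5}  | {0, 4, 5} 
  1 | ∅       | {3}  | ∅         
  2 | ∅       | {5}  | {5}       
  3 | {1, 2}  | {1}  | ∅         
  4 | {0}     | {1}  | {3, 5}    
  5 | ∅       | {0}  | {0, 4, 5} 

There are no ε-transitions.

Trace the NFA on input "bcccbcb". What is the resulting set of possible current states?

Start in {0}.
Read 'b': 0→{5}; now {5}.
Read 'c': 5→{0, 4, 5}; now {0, 4, 5}.
Read 'c': 0→{0, 4, 5}, 4→{3, 5}, 5→{0, 4, 5}; now {0, 3, 4, 5}.
Read 'c': 0→{0, 4, 5}, 3→∅, 4→{3, 5}, 5→{0, 4, 5}; now {0, 3, 4, 5}.
Read 'b': 0→{5}, 3→{1}, 4→{1}, 5→{0}; now {0, 1, 5}.
Read 'c': 0→{0, 4, 5}, 1→∅, 5→{0, 4, 5}; now {0, 4, 5}.
Read 'b': 0→{5}, 4→{1}, 5→{0}; now {0, 1, 5}.

{0, 1, 5}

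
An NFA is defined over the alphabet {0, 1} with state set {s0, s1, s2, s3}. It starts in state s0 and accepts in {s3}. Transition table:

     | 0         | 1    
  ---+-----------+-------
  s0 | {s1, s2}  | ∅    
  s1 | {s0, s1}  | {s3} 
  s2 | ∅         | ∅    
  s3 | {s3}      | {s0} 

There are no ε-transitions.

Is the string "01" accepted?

Start in {s0}.
Read '0': {s0} → {s1, s2}.
Read '1': {s1, s2} → {s3}.
The final set {s3} contains the accepting state s3.

Yes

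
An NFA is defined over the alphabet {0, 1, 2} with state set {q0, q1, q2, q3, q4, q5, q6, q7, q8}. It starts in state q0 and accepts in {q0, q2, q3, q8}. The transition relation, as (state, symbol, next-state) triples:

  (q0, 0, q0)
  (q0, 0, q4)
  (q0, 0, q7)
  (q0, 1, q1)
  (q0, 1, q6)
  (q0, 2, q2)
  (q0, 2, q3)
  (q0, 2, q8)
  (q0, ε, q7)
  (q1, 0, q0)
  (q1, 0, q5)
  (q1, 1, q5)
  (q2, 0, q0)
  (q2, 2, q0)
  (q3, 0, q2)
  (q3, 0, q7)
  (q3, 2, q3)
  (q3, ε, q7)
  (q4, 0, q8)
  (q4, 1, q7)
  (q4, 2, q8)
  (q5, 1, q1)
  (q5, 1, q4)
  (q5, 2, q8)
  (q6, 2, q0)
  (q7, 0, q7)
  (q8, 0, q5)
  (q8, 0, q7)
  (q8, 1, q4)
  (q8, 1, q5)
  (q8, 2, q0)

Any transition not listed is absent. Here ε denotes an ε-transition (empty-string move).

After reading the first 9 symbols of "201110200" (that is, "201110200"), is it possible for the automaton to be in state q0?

Start: ε-closure({q0}) = {q0, q7}.
Read '2': {q0, q7} → {q2, q3, q7, q8}.
Read '0': {q2, q3, q7, q8} → {q0, q2, q5, q7}.
Read '1': {q0, q2, q5, q7} → {q1, q4, q6}.
Read '1': {q1, q4, q6} → {q5, q7}.
Read '1': {q5, q7} → {q1, q4}.
Read '0': {q1, q4} → {q0, q5, q7, q8}.
Read '2': {q0, q5, q7, q8} → {q0, q2, q3, q7, q8}.
Read '0': {q0, q2, q3, q7, q8} → {q0, q2, q4, q5, q7}.
Read '0': {q0, q2, q4, q5, q7} → {q0, q4, q7, q8}.
State q0 is in {q0, q4, q7, q8}.

Yes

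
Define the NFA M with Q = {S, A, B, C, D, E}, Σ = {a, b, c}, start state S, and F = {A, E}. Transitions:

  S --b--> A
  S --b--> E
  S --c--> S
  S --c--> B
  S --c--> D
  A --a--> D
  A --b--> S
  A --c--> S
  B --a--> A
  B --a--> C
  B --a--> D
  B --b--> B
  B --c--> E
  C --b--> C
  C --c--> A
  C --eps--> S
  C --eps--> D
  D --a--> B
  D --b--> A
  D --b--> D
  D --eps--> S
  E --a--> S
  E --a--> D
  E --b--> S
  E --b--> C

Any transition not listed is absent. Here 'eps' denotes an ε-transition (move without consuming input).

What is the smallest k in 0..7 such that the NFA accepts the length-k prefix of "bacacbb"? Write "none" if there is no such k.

1

Start in {S}.
Read 'b': {S} → {A, E}.
None of the earlier sets intersect F, but {A, E} does.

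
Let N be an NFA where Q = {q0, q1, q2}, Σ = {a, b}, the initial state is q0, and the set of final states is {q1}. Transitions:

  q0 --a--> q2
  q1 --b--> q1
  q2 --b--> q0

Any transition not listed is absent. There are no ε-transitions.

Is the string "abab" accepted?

No

Start in {q0}.
Read 'a': {q0} → {q2}.
Read 'b': {q2} → {q0}.
Read 'a': {q0} → {q2}.
Read 'b': {q2} → {q0}.
The final set {q0} contains no accepting state.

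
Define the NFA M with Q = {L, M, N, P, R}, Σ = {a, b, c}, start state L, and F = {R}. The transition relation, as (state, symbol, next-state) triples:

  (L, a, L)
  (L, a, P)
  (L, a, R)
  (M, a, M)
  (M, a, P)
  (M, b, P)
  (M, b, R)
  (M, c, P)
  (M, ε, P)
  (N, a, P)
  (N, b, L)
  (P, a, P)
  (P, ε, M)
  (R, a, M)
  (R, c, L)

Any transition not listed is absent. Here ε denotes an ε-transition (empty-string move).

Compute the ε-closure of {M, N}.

Begin with {M, N}.
ε-move M → P; add P.

{M, N, P}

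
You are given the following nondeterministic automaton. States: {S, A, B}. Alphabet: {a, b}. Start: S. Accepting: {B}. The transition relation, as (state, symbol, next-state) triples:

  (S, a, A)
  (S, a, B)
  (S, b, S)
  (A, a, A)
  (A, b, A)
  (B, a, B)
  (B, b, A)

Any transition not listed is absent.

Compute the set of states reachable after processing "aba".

{A}

Start in {S}.
Read 'a': {S} → {A, B}.
Read 'b': {A, B} → {A}.
Read 'a': {A} → {A}.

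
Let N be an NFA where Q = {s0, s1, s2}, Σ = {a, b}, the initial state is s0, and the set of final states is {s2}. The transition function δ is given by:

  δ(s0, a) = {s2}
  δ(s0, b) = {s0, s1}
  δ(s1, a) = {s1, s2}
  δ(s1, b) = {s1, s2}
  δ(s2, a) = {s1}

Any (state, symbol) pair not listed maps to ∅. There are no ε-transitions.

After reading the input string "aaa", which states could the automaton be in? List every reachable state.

{s1, s2}

Start in {s0}.
Read 'a': s0→{s2}; now {s2}.
Read 'a': s2→{s1}; now {s1}.
Read 'a': s1→{s1, s2}; now {s1, s2}.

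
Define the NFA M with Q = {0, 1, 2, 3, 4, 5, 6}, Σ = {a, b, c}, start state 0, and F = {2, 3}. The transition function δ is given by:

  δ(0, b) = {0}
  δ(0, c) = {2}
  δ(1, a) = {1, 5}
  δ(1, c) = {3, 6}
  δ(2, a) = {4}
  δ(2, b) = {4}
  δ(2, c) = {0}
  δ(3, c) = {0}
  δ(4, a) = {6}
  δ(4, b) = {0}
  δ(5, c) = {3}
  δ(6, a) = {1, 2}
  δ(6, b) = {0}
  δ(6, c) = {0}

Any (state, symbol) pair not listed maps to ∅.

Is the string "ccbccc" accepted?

Yes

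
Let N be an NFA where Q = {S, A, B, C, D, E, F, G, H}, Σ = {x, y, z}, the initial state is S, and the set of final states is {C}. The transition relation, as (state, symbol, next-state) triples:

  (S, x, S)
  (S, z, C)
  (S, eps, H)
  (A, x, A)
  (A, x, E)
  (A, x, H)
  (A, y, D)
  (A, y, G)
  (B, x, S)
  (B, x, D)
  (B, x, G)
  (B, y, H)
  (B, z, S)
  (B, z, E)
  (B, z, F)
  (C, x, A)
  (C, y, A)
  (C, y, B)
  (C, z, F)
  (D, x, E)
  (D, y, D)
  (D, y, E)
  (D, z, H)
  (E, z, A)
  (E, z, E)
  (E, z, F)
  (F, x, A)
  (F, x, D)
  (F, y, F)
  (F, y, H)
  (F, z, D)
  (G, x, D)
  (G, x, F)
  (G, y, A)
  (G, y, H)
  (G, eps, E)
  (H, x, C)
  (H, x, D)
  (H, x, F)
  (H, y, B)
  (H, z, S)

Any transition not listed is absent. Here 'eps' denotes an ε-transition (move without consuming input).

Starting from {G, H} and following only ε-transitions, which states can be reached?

{E, G, H}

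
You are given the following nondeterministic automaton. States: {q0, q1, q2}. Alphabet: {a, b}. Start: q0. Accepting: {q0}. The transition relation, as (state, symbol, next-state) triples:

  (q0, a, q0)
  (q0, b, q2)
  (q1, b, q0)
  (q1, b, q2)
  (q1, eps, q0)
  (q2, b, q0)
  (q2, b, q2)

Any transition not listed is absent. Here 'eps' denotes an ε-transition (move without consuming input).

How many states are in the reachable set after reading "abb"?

2

Start in {q0}.
Read 'a': q0→{q0}; now {q0}.
Read 'b': q0→{q2}; now {q2}.
Read 'b': q2→{q0, q2}; now {q0, q2}.
That set has 2 states.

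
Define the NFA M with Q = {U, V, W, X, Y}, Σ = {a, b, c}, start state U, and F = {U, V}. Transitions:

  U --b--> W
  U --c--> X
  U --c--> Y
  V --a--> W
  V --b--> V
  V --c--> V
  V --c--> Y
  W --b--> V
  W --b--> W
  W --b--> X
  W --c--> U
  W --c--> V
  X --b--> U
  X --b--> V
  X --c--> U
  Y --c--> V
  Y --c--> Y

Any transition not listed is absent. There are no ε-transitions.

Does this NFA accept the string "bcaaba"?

No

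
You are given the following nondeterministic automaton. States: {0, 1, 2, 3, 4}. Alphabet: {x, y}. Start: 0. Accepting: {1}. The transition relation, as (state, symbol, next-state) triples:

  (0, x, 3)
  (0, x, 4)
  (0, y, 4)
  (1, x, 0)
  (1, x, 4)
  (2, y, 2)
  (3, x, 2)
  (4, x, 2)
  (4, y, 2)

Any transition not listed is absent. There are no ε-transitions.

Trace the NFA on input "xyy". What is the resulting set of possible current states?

{2}

Start in {0}.
Read 'x': 0→{3, 4}; now {3, 4}.
Read 'y': 3→∅, 4→{2}; now {2}.
Read 'y': 2→{2}; now {2}.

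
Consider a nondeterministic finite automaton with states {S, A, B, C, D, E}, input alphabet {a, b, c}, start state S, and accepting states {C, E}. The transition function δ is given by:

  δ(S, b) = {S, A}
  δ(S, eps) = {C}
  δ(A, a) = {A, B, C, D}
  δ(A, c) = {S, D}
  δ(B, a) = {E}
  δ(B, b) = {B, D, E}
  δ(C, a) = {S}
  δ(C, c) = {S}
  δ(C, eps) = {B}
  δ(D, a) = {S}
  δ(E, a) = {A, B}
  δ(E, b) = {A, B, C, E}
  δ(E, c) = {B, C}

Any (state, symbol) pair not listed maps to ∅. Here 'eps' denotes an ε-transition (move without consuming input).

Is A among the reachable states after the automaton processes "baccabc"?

Start: ε-closure({S}) = {S, B, C}.
Read 'b': S→{S, A}, B→{B, D, E}, C→∅; union {S, A, B, D, E}; ε-closure = {S, A, B, C, D, E}.
Read 'a': S→∅, A→{A, B, C, D}, B→{E}, C→{S}, D→{S}, E→{A, B}; now {S, A, B, C, D, E}.
Read 'c': S→∅, A→{S, D}, B→∅, C→{S}, D→∅, E→{B, C}; now {S, B, C, D}.
Read 'c': S→∅, B→∅, C→{S}, D→∅; union {S}; ε-closure = {S, B, C}.
Read 'a': S→∅, B→{E}, C→{S}; union {S, E}; ε-closure = {S, B, C, E}.
Read 'b': S→{S, A}, B→{B, D, E}, C→∅, E→{A, B, C, E}; now {S, A, B, C, D, E}.
Read 'c': S→∅, A→{S, D}, B→∅, C→{S}, D→∅, E→{B, C}; now {S, B, C, D}.
State A is not in {S, B, C, D}.

No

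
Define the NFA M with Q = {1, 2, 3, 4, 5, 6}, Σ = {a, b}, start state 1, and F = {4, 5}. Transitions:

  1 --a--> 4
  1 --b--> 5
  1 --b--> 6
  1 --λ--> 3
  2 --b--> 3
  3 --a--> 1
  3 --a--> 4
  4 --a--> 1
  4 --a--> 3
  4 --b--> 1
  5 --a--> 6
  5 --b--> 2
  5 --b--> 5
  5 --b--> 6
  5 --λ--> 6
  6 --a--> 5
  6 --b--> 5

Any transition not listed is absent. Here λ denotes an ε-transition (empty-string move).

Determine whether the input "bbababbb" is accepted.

Start: ε-closure({1}) = {1, 3}.
Read 'b': 1→{5, 6}, 3→∅; now {5, 6}.
Read 'b': 5→{2, 5, 6}, 6→{5}; now {2, 5, 6}.
Read 'a': 2→∅, 5→{6}, 6→{5}; now {5, 6}.
Read 'b': 5→{2, 5, 6}, 6→{5}; now {2, 5, 6}.
Read 'a': 2→∅, 5→{6}, 6→{5}; now {5, 6}.
Read 'b': 5→{2, 5, 6}, 6→{5}; now {2, 5, 6}.
Read 'b': 2→{3}, 5→{2, 5, 6}, 6→{5}; now {2, 3, 5, 6}.
Read 'b': 2→{3}, 3→∅, 5→{2, 5, 6}, 6→{5}; now {2, 3, 5, 6}.
The final set {2, 3, 5, 6} contains the accepting state 5.

Yes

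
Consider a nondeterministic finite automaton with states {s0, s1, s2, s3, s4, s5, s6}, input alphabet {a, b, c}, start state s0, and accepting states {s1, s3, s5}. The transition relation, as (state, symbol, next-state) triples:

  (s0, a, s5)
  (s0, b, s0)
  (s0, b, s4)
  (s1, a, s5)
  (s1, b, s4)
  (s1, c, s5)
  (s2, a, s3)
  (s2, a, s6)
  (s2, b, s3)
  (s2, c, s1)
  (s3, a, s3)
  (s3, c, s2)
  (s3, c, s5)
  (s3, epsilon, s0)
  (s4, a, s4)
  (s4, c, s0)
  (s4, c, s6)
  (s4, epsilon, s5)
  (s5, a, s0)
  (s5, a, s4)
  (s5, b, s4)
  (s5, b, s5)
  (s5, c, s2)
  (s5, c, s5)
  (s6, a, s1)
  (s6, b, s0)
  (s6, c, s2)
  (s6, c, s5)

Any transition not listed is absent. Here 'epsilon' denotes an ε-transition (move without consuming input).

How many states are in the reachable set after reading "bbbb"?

Start in {s0}.
Read 'b': {s0} → {s0, s4, s5}.
Read 'b': {s0, s4, s5} → {s0, s4, s5}.
Read 'b': {s0, s4, s5} → {s0, s4, s5}.
Read 'b': {s0, s4, s5} → {s0, s4, s5}.
That set has 3 states.

3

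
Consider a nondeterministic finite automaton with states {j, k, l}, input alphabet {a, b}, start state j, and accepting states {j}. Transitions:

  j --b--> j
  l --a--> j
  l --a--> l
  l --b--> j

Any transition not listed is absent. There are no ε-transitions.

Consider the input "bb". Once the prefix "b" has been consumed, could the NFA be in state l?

Start in {j}.
Read 'b': j→{j}; now {j}.
State l is not in {j}.

No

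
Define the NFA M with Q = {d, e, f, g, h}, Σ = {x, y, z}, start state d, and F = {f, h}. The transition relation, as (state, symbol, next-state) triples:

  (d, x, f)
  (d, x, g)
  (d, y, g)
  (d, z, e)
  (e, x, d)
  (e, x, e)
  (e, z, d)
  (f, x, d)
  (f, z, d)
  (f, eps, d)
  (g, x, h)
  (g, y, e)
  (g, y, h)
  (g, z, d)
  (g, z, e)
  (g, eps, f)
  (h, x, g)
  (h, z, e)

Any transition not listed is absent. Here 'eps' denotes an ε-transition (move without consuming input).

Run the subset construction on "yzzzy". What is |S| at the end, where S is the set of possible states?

Start in {d}.
Read 'y': {d} → {d, f, g}.
Read 'z': {d, f, g} → {d, e}.
Read 'z': {d, e} → {d, e}.
Read 'z': {d, e} → {d, e}.
Read 'y': {d, e} → {d, f, g}.
That set has 3 states.

3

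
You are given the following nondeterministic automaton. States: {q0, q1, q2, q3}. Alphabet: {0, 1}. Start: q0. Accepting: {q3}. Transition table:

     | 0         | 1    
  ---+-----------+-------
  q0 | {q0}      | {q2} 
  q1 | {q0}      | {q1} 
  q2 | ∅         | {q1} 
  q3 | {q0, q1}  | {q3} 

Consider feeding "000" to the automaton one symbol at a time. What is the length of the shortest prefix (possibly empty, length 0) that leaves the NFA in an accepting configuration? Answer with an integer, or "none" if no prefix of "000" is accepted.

none

Start in {q0}.
Read '0': q0→{q0}; now {q0}.
Read '0': q0→{q0}; now {q0}.
Read '0': q0→{q0}; now {q0}.
No reachable set along the way intersects F.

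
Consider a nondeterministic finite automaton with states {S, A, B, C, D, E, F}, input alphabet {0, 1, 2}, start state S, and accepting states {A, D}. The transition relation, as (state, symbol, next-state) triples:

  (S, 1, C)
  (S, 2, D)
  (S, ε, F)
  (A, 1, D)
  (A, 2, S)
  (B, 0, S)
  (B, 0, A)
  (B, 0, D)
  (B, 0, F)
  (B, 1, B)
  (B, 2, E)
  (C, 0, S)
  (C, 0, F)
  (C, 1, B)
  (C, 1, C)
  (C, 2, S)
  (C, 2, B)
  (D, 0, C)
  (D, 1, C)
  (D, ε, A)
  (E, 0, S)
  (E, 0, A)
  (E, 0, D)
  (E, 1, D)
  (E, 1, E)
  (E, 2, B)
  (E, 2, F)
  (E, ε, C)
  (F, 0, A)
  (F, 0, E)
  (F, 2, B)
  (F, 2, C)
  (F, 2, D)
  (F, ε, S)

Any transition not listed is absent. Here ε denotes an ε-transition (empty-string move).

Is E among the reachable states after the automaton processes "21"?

Start: ε-closure({S}) = {S, F}.
Read '2': S→{D}, F→{B, C, D}; union {B, C, D}; ε-closure = {A, B, C, D}.
Read '1': A→{D}, B→{B}, C→{B, C}, D→{C}; union {B, C, D}; ε-closure = {A, B, C, D}.
State E is not in {A, B, C, D}.

No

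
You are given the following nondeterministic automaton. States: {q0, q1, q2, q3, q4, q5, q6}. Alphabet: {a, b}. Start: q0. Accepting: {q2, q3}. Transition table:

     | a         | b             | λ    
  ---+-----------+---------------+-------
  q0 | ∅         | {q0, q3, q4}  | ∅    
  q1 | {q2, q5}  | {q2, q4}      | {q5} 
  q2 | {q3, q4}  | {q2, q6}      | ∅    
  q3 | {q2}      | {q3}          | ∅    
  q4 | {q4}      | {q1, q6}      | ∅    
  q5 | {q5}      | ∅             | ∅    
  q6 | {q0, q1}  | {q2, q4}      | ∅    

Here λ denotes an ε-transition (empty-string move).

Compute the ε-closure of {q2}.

Begin with {q2}.
No ε-moves leave this set, so the closure equals the set itself.

{q2}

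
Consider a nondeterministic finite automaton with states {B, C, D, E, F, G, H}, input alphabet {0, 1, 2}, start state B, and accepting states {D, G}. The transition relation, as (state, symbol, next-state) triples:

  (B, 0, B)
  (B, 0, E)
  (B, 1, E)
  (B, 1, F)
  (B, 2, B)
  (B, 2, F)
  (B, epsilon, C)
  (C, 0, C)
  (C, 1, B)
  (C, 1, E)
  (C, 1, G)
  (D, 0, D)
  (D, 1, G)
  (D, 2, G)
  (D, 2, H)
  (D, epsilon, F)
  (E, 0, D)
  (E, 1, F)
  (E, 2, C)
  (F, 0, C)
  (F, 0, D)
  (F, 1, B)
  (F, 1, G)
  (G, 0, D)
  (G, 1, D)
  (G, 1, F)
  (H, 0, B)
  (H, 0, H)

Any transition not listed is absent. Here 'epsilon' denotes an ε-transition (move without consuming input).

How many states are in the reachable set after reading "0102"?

5

Start: ε-closure({B}) = {B, C}.
Read '0': {B, C} → {B, C, E}.
Read '1': {B, C, E} → {B, C, E, F, G}.
Read '0': {B, C, E, F, G} → {B, C, D, E, F}.
Read '2': {B, C, D, E, F} → {B, C, F, G, H}.
That set has 5 states.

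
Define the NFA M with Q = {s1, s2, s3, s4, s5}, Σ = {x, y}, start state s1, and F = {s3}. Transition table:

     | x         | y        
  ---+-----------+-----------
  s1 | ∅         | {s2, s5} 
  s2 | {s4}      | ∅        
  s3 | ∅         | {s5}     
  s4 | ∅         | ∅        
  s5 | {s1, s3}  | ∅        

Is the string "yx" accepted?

Yes

Start in {s1}.
Read 'y': s1→{s2, s5}; now {s2, s5}.
Read 'x': s2→{s4}, s5→{s1, s3}; now {s1, s3, s4}.
The final set {s1, s3, s4} contains the accepting state s3.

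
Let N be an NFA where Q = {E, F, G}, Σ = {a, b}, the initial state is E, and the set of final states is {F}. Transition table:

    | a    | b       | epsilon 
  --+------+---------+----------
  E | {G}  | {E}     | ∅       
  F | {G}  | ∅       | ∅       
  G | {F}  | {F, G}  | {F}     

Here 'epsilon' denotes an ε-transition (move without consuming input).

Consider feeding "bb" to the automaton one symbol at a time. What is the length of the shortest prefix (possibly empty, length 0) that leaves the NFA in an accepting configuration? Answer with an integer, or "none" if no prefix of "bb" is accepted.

Start in {E}.
Read 'b': E→{E}; now {E}.
Read 'b': E→{E}; now {E}.
No reachable set along the way intersects F.

none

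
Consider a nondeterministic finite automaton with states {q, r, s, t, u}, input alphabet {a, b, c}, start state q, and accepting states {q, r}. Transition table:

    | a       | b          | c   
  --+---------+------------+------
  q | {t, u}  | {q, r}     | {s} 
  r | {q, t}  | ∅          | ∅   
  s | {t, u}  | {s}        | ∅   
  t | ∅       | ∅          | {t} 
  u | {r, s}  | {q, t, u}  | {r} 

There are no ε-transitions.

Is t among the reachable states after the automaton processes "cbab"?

Start in {q}.
Read 'c': q→{s}; now {s}.
Read 'b': s→{s}; now {s}.
Read 'a': s→{t, u}; now {t, u}.
Read 'b': t→∅, u→{q, t, u}; now {q, t, u}.
State t is in {q, t, u}.

Yes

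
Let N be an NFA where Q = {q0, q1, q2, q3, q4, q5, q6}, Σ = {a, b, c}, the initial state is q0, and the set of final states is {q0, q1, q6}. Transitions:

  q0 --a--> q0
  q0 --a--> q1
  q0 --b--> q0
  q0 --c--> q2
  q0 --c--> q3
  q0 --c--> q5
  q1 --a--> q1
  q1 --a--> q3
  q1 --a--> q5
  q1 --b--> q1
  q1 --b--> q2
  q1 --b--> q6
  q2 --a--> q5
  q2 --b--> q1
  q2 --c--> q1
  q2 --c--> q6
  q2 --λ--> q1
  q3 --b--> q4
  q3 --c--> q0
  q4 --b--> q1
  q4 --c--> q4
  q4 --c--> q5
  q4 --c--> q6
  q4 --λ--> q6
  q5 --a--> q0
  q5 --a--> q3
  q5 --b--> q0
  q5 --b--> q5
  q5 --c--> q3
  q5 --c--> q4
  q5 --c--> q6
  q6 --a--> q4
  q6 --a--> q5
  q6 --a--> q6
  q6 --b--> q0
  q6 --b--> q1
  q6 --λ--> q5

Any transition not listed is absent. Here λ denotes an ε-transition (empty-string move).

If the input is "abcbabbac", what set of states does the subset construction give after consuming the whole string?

Start in {q0}.
Read 'a': q0→{q0, q1}; now {q0, q1}.
Read 'b': q0→{q0}, q1→{q1, q2, q6}; union {q0, q1, q2, q6}; ε-closure = {q0, q1, q2, q5, q6}.
Read 'c': q0→{q2, q3, q5}, q1→∅, q2→{q1, q6}, q5→{q3, q4, q6}, q6→∅; now {q1, q2, q3, q4, q5, q6}.
Read 'b': q1→{q1, q2, q6}, q2→{q1}, q3→{q4}, q4→{q1}, q5→{q0, q5}, q6→{q0, q1}; now {q0, q1, q2, q4, q5, q6}.
Read 'a': q0→{q0, q1}, q1→{q1, q3, q5}, q2→{q5}, q4→∅, q5→{q0, q3}, q6→{q4, q5, q6}; now {q0, q1, q3, q4, q5, q6}.
Read 'b': q0→{q0}, q1→{q1, q2, q6}, q3→{q4}, q4→{q1}, q5→{q0, q5}, q6→{q0, q1}; now {q0, q1, q2, q4, q5, q6}.
Read 'b': q0→{q0}, q1→{q1, q2, q6}, q2→{q1}, q4→{q1}, q5→{q0, q5}, q6→{q0, q1}; now {q0, q1, q2, q5, q6}.
Read 'a': q0→{q0, q1}, q1→{q1, q3, q5}, q2→{q5}, q5→{q0, q3}, q6→{q4, q5, q6}; now {q0, q1, q3, q4, q5, q6}.
Read 'c': q0→{q2, q3, q5}, q1→∅, q3→{q0}, q4→{q4, q5, q6}, q5→{q3, q4, q6}, q6→∅; union {q0, q2, q3, q4, q5, q6}; ε-closure = {q0, q1, q2, q3, q4, q5, q6}.

{q0, q1, q2, q3, q4, q5, q6}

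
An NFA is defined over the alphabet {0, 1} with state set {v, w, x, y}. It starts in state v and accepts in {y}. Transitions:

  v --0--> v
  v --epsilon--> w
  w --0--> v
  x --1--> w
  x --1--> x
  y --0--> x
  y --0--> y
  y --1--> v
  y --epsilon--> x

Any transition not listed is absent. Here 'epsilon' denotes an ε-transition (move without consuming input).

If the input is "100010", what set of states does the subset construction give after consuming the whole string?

Start: ε-closure({v}) = {v, w}.
Read '1': {v, w} → ∅.
The set is empty and remains empty for the remaining 5 symbols.

∅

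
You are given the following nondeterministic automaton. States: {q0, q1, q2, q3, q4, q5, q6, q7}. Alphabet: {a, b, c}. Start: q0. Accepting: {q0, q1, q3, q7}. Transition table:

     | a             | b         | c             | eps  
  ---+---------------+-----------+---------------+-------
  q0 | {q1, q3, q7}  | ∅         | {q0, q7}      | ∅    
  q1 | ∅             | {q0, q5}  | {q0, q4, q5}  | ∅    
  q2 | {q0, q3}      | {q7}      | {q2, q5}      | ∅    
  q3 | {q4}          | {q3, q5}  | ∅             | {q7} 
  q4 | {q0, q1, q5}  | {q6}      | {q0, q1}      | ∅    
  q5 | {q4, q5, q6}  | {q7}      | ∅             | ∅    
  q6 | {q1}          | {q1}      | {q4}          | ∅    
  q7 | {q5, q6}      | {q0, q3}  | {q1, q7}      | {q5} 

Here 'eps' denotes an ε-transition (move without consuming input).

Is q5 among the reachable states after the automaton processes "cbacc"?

Start in {q0}.
Read 'c': {q0} → {q0, q5, q7}.
Read 'b': {q0, q5, q7} → {q0, q3, q5, q7}.
Read 'a': {q0, q3, q5, q7} → {q1, q3, q4, q5, q6, q7}.
Read 'c': {q1, q3, q4, q5, q6, q7} → {q0, q1, q4, q5, q7}.
Read 'c': {q0, q1, q4, q5, q7} → {q0, q1, q4, q5, q7}.
State q5 is in {q0, q1, q4, q5, q7}.

Yes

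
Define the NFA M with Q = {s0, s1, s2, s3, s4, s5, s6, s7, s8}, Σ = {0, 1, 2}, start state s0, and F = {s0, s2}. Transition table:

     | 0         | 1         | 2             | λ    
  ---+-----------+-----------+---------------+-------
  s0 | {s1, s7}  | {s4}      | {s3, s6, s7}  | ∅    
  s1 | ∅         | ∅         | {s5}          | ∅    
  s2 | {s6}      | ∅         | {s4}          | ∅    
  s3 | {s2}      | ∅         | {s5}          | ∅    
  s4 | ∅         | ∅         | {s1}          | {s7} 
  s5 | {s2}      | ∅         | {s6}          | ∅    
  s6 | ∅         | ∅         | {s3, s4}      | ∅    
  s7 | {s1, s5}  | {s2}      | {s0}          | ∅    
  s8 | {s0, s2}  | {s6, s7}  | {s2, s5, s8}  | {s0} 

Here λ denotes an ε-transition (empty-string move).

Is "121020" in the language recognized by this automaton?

Yes

Start in {s0}.
Read '1': s0→{s4}; union {s4}; ε-closure = {s4, s7}.
Read '2': s4→{s1}, s7→{s0}; now {s0, s1}.
Read '1': s0→{s4}, s1→∅; union {s4}; ε-closure = {s4, s7}.
Read '0': s4→∅, s7→{s1, s5}; now {s1, s5}.
Read '2': s1→{s5}, s5→{s6}; now {s5, s6}.
Read '0': s5→{s2}, s6→∅; now {s2}.
The final set {s2} contains the accepting state s2.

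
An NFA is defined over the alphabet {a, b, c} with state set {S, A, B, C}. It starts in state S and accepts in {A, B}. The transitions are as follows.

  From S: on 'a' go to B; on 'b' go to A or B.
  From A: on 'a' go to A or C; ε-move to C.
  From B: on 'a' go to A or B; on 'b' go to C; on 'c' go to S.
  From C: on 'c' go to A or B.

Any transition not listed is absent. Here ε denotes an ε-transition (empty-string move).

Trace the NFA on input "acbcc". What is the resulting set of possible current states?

{S, A, B, C}

Start in {S}.
Read 'a': S→{B}; now {B}.
Read 'c': B→{S}; now {S}.
Read 'b': S→{A, B}; union {A, B}; ε-closure = {A, B, C}.
Read 'c': A→∅, B→{S}, C→{A, B}; union {S, A, B}; ε-closure = {S, A, B, C}.
Read 'c': S→∅, A→∅, B→{S}, C→{A, B}; union {S, A, B}; ε-closure = {S, A, B, C}.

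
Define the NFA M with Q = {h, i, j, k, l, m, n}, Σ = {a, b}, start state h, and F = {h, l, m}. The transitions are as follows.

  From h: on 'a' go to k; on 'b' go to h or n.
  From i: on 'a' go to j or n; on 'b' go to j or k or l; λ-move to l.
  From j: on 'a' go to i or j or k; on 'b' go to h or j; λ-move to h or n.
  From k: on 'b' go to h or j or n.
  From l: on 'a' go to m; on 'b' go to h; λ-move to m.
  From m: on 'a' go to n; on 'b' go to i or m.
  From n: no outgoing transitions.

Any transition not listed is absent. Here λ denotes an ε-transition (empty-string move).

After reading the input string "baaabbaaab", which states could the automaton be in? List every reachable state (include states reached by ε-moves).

∅

Start in {h}.
Read 'b': {h} → {h, n}.
Read 'a': {h, n} → {k}.
Read 'a': {k} → ∅.
The set is empty and remains empty for the remaining 7 symbols.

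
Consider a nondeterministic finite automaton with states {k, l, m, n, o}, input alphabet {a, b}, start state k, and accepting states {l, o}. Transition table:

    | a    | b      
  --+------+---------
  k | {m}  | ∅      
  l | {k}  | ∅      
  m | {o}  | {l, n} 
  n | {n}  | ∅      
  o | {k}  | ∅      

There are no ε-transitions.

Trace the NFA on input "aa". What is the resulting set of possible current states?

{o}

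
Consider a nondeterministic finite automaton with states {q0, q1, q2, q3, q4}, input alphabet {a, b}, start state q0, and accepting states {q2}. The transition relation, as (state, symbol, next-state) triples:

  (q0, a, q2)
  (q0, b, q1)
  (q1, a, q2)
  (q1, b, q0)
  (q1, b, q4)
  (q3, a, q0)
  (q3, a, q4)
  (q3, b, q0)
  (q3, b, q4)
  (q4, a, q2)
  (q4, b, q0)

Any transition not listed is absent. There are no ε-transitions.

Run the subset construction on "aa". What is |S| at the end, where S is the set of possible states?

0

Start in {q0}.
Read 'a': q0→{q2}; now {q2}.
Read 'a': q2→∅; now ∅.
That set has 0 states.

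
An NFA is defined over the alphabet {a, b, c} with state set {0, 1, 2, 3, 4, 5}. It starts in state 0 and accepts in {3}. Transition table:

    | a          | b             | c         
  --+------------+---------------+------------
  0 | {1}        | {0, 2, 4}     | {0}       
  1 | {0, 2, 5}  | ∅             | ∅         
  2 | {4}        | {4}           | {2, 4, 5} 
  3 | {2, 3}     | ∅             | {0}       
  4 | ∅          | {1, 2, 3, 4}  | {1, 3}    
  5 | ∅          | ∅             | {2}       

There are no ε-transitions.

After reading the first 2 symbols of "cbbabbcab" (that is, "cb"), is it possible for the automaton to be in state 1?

No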